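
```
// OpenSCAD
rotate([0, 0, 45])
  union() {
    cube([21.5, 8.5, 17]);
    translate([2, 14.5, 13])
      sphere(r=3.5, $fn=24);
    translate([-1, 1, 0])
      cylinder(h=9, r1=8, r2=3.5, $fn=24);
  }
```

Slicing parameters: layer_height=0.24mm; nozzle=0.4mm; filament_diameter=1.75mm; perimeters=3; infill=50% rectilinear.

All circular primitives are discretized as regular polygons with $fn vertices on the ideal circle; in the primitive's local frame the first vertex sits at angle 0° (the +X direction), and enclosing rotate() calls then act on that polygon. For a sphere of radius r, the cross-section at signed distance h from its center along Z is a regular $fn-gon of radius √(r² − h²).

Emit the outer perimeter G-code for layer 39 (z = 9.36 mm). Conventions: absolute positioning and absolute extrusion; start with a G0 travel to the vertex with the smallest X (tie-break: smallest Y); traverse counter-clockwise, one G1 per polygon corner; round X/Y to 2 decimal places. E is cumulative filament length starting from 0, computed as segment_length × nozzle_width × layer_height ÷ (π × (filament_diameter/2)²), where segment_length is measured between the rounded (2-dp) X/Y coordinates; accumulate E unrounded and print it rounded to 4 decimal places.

At z = 9.36 mm: the 21.5×8.5 cube contributes its full rectangle; the sphere at (2, 14.5) is not intersected at this z (|z−center|=3.640 > r=3.5); the cone at (-1, 1) is absent (z outside [0, 9]); Taking the union: only the 21.5×8.5 cube is present, so the union is just that shape — 1 connected region; (whole slice rotated 45° about Z — lengths, areas and connectivity unchanged). The outline is a single polygon with 4 vertices. Extrusion per mm of travel: 0.4 × 0.24 / (π × 0.875²) = 0.039912. Accumulating E over each segment gives final E = 2.3944.

G0 X-6.01 Y6.01 Z9.36
G1 X0.00 Y0.00 E0.3392
G1 X15.20 Y15.20 E1.1972
G1 X9.19 Y21.21 E1.5364
G1 X-6.01 Y6.01 E2.3944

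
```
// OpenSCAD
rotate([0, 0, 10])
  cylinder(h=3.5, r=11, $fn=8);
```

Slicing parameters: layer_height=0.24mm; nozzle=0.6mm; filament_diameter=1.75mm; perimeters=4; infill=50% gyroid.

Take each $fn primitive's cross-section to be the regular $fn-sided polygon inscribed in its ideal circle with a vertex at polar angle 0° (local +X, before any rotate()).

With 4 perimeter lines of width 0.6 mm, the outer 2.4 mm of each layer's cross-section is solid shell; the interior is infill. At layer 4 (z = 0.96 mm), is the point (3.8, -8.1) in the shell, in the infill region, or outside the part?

shell

At z = 0.96 mm: the r=11 cylinder gives a regular 8-gon of circumradius 11 (constant along its height); (whole slice rotated 10° about Z — lengths, areas and connectivity unchanged). Overall, the cross-section is a single solid region. Undo the 10° rotation: the query point maps to (2.336, -8.637) in the un-rotated model frame. The nearest boundary edge runs (-0.00, -11.00)→(7.78, -7.78); distance from the point to it = 1.29 mm. The point is inside the cross-section, 1.29 mm from the nearest boundary — within the 2.4 mm shell band (4 × 0.6).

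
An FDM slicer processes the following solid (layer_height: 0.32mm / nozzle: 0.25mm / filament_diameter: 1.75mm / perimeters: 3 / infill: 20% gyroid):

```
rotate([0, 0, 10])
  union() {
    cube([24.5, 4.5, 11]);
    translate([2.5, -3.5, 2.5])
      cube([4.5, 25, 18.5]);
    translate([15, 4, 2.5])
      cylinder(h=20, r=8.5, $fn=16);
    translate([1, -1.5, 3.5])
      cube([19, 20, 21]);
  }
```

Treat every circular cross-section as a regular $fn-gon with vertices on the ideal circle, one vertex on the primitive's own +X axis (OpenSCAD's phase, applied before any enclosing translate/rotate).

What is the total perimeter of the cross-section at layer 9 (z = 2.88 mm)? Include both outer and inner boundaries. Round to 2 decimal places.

107.44 mm

At z = 2.88 mm: the cube (footprint 24.5×4.5) is included at this height (perimeter 58.00 mm); the cube at (2.5, -3.5) (footprint 4.5×25) is included at this height (perimeter 59.00 mm); the r=8.5 cylinder at (15, 4) gives a regular 16-gon of circumradius 8.5 (constant along its height) (perimeter = 2·16·8.500·sin(180°/16) = 53.06 mm); the cube at (1, -1.5) does not reach this height (z outside [3.5, 24.5]); Combining (union): the regions partially overlap (shared area 93.66 mm²), so the edge portions inside another operand are dropped and the merged outline is re-measured after clipping — boundary = 107.44 mm; (whole slice rotated 10° about Z — lengths, areas and connectivity unchanged). Overall, the cross-section is a single solid region. Total boundary length (outer) = 107.44 mm.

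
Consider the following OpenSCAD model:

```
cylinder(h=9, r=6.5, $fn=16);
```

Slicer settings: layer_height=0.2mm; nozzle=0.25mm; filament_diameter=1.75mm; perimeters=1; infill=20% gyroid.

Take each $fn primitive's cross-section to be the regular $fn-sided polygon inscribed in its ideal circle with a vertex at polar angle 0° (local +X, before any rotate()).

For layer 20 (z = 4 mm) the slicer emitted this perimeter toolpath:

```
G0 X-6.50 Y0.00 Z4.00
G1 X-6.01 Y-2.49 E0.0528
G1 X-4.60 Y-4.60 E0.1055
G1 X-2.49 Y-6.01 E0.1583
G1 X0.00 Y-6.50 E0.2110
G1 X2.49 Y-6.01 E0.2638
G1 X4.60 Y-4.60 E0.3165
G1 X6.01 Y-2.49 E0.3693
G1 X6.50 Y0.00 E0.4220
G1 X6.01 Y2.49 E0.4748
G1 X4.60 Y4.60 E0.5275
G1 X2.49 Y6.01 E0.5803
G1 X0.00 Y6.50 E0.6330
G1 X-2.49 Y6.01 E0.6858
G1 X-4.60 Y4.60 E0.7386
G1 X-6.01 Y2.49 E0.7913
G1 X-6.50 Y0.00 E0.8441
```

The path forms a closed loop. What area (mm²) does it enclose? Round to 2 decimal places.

Apply the shoelace formula to the sequence of (X, Y) vertices; enclosed area = 129.51 mm².

129.51 mm²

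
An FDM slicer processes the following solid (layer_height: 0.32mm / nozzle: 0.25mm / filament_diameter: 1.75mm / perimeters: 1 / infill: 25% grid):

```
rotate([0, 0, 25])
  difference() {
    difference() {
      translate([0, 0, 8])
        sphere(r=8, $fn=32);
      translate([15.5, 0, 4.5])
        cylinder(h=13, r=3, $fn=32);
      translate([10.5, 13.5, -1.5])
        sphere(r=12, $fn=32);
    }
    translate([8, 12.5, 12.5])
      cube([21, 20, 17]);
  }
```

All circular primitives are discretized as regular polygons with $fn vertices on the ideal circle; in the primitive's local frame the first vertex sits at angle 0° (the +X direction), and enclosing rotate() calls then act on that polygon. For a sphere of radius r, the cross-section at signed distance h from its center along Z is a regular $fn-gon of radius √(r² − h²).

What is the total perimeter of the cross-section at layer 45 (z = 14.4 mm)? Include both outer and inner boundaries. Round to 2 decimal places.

30.11 mm

At z = 14.4 mm: the sphere: section is a regular 32-gon, circumradius = √(r²−h²) = √(8²−6.4²) = 4.800 (perimeter = 2·32·4.800·sin(180°/32) = 30.11 mm); the r=3 cylinder at (15.5, 0) gives a regular 32-gon of circumradius 3 (constant along its height) (perimeter = 2·32·3.000·sin(180°/32) = 18.82 mm); the sphere at (10.5, 13.5) does not reach this height (|z−center|=15.900 > r=12); Taking the first minus the rest: starting from the r=8 sphere, the r=3 cylinder at (15.5, 0) misses the remaining region (no effect) — boundary = 30.11 mm; the 21×20 cube at (8, 12.5) contributes its full rectangle (perimeter 82.00 mm); Taking the first minus the rest: starting from the result so far, the 21×20 cube at (8, 12.5) misses the remaining region (no effect) — boundary = 30.11 mm; (whole slice rotated 25° about Z — lengths, areas and connectivity unchanged). Overall, the cross-section is a single solid region. Total boundary length (outer) = 30.11 mm.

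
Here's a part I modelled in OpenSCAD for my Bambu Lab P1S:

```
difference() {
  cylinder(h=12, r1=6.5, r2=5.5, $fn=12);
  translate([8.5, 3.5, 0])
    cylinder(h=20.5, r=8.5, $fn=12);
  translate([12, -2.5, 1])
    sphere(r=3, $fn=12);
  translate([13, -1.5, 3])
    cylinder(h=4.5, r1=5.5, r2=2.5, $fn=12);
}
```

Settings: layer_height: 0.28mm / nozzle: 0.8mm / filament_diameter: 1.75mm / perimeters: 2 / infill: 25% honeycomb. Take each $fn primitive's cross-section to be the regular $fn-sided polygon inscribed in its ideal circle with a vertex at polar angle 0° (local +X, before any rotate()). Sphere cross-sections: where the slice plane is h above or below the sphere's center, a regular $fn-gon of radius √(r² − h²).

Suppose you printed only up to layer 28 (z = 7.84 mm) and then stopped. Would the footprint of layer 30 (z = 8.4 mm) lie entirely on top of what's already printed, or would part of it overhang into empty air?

Compare the two slices. At z = 7.84: the cone (r1=6.5→r2=5.5) has section circumradius 5.847 here — a regular 12-gon (area = (12/2)·5.847²·sin(360°/12) = 102.55 mm²); the r=8.5 cylinder at (8.5, 3.5) gives a regular 12-gon of circumradius 8.5 (constant along its height) (area = (12/2)·8.500²·sin(360°/12) = 216.75 mm²); the sphere at (12, -2.5) is not intersected at this z (|z−center|=6.840 > r=3); the cone at (13, -1.5) does not reach this height (z outside [3, 7.5]); Taking the first minus the rest: starting from the cone (102.55 mm²), the r=8.5 cylinder at (8.5, 3.5) partially overlaps it — only the 34.41 mm² overlap (of its 216.75 mm²) is removed, clipping the outline — area = 68.14 mm². At z = 8.4: the cone (r1=6.5→r2=5.5) has section circumradius 5.800 here — a regular 12-gon (area = (12/2)·5.800²·sin(360°/12) = 100.92 mm²); the r=8.5 cylinder at (8.5, 3.5) gives a regular 12-gon of circumradius 8.5 (constant along its height) (area = (12/2)·8.500²·sin(360°/12) = 216.75 mm²); the sphere at (12, -2.5) is not intersected at this z (|z−center|=7.400 > r=3); the cone at (13, -1.5) is absent (z outside [3, 7.5]); After the difference (first − rest): starting from the cone (100.92 mm²), the r=8.5 cylinder at (8.5, 3.5) partially overlaps it — only the 33.83 mm² overlap (of its 216.75 mm²) is removed, clipping the outline — area = 67.09 mm². Checking containment: the cross-section at z = 8.4 is a subset of the cross-section at z = 7.84.

entirely on top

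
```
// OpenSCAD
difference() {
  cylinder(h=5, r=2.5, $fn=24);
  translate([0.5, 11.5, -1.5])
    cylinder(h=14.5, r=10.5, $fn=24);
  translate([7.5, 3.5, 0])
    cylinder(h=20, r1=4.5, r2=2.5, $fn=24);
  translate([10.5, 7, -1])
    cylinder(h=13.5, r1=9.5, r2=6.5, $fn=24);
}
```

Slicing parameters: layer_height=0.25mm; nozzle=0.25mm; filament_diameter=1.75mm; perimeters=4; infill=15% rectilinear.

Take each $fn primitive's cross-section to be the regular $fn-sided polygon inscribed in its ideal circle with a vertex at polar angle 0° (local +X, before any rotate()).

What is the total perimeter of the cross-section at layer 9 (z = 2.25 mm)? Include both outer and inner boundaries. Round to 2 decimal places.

At z = 2.25 mm: the r=2.5 cylinder contributes a regular 24-gon of circumradius 2.5 (perimeter = 2·24·2.500·sin(180°/24) = 15.66 mm); the r=10.5 cylinder at (0.5, 11.5) gives a regular 24-gon of circumradius 10.5 (constant along its height) (perimeter = 2·24·10.500·sin(180°/24) = 65.79 mm); the cone at (7.5, 3.5) (r1=4.5→r2=2.5) has section circumradius 4.275 here — a regular 24-gon (perimeter = 2·24·4.275·sin(180°/24) = 26.78 mm); the cone at (10.5, 7) (r1=9.5→r2=6.5) has section circumradius 8.778 here — a regular 24-gon (perimeter = 2·24·8.778·sin(180°/24) = 55.00 mm); Taking the first minus the rest: starting from the r=2.5 cylinder, the r=10.5 cylinder at (0.5, 11.5) partially overlaps it — only the 4.20 mm² overlap (of its 342.42 mm²) is removed, clipping the outline; the cone at (7.5, 3.5) misses the remaining region (no effect); the cone at (10.5, 7) misses the remaining region (no effect) — boundary = 14.83 mm. Overall, the cross-section is a single solid region. Total boundary length (outer) = 14.83 mm.

14.83 mm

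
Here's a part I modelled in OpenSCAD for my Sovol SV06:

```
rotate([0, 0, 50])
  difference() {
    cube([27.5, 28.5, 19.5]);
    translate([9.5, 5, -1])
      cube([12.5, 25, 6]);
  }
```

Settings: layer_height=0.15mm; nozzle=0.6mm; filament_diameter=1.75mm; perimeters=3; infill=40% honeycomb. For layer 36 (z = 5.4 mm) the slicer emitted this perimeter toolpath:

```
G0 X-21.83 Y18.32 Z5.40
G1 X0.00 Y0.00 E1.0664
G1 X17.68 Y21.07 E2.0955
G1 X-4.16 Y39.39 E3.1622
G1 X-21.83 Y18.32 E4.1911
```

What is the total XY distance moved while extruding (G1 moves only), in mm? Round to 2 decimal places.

Sum the Euclidean lengths of each G1 segment: total = 112.01 mm.

112.01 mm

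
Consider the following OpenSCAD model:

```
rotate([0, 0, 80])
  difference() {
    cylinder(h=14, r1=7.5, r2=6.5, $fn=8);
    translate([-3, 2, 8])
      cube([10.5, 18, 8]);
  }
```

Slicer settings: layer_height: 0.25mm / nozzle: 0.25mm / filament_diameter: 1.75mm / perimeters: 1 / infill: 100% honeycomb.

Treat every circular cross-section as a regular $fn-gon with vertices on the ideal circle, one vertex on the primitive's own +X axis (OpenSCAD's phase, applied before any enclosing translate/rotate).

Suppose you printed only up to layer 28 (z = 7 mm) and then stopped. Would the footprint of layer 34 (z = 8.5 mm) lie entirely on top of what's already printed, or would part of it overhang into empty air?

Compare the two slices. At z = 7: the cone contributes a regular 8-gon of circumradius 7.000 (interpolated between r1=7.5 and r2=6.5 at t=0.500) (area = (8/2)·7.000²·sin(360°/8) = 138.59 mm²); the cube at (-3, 2) is absent (z outside [8, 16]); Taking the first minus the rest: none of the subtracted shapes is present at this height, so the cone is unchanged — area = 138.59 mm²; (rotated 80° about Z; rotation is an isometry so areas/perimeters/island counts are preserved). At z = 8.5: the cone contributes a regular 8-gon of circumradius 6.893 (interpolated between r1=7.5 and r2=6.5 at t=0.607) (area = (8/2)·6.893²·sin(360°/8) = 134.38 mm²); the cube at (-3, 2) is present — its section is the full 10.5×18 rectangle (area 189.00 mm²); After the difference (first − rest): starting from the cone (134.38 mm²), the 10.5×18 cube at (-3, 2) partially overlaps it — only the 33.45 mm² overlap (of its 189.00 mm²) is removed, clipping the outline — area = 100.93 mm²; (whole slice rotated 80° about Z — lengths, areas and connectivity unchanged). Checking containment: the cross-section at z = 8.5 is a subset of the cross-section at z = 7.

entirely on top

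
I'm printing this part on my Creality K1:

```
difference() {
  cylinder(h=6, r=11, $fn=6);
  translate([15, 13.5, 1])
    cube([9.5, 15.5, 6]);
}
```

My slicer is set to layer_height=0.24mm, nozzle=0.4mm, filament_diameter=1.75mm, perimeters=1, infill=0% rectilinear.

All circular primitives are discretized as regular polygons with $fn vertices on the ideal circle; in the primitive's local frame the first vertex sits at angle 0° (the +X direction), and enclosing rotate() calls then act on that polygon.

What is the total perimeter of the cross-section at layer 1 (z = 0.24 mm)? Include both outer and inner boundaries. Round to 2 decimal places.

66.00 mm

At z = 0.24 mm: the r=11 cylinder contributes a regular 6-gon of circumradius 11 (perimeter = 2·6·11.000·sin(180°/6) = 66.00 mm); the cube at (15, 13.5) is not intersected at this z (z outside [1, 7]); After the difference (first − rest): none of the subtracted shapes is present at this height, so the r=11 cylinder is unchanged — boundary = 66.00 mm. Overall, the cross-section is a single solid region. Total boundary length (outer) = 66.00 mm.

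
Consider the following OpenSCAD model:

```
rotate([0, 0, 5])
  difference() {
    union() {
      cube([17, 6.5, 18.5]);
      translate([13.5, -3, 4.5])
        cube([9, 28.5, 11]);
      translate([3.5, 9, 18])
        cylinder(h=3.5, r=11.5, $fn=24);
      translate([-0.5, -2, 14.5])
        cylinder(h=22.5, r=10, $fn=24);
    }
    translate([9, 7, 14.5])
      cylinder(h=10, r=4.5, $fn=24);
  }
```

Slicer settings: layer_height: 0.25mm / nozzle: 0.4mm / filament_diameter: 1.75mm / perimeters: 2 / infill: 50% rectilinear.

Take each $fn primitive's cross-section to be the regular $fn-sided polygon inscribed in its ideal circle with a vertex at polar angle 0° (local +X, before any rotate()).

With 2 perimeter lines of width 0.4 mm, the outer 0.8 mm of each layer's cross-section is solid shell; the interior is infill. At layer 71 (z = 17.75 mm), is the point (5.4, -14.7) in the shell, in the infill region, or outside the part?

At z = 17.75 mm: the 17×6.5 cube contributes its full rectangle; the cube at (13.5, -3) is not intersected at this z (z outside [4.5, 15.5]); the cylinder at (3.5, 9) is not intersected at this z (z outside [18, 21.5]); the r=10 cylinder at (-0.5, -2) gives a regular 24-gon of circumradius 10 (constant along its height); Merging all regions: the regions partially overlap (shared area 49.61 mm²), so overlapping operands fuse into one piece — 1 connected region; the cylinder at (9, 7): section is a regular 24-gon, circumradius r=4.5; Subtracting the remaining from the first: starting from that combined region, the r=4.5 cylinder at (9, 7) partially overlaps it — only the 26.99 mm² overlap (of its 62.89 mm²) is removed, clipping the outline — 1 connected region; (rotated 5° about Z; rotation is an isometry so areas/perimeters/island counts are preserved). Overall, the cross-section is a single solid region. Undo the 5° rotation: the query point maps to (4.098, -15.115) in the un-rotated model frame. The nearest boundary edge runs (4.50, -10.66)→(2.09, -11.66); distance from the point to it = 3.96 mm. The point is not inside any of the regions above, so it lies outside the cross-section (3.96 mm from the nearest boundary).

outside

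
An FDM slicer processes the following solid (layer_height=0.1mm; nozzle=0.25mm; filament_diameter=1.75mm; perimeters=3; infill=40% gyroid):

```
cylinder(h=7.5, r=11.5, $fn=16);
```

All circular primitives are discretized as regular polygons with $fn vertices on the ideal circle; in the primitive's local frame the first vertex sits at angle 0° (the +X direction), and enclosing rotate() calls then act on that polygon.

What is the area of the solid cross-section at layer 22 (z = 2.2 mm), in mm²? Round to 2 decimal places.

404.88 mm²

At z = 2.2 mm: the cylinder: section is a regular 16-gon, circumradius r=11.5 (area = (16/2)·11.500²·sin(360°/16) = 404.88 mm²). Overall, the cross-section is a single solid region. Net area = 404.88 mm².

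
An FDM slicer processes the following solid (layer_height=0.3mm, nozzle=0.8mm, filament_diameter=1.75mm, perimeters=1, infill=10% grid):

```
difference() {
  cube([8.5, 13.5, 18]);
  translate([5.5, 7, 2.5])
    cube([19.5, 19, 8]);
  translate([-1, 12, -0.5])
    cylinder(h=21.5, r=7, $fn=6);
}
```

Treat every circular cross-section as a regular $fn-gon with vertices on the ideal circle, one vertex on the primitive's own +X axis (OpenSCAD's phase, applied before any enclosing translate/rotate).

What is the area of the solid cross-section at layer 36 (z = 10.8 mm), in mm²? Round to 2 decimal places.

80.64 mm²

At z = 10.8 mm: the cube (footprint 8.5×13.5) is included at this height (area 114.75 mm²); the cube at (5.5, 7) is not intersected at this z (z outside [2.5, 10.5]); the r=7 cylinder at (-1, 12) contributes a regular 6-gon of circumradius 7 (area = (6/2)·7.000²·sin(360°/6) = 127.31 mm²); Taking the first minus the rest: starting from the 8.5×13.5 cube (114.75 mm²), the r=7 cylinder at (-1, 12) partially overlaps it — only the 34.11 mm² overlap (of its 127.31 mm²) is removed, clipping the outline — area = 80.64 mm². Overall, the cross-section is a single solid region. Net area = 80.64 mm².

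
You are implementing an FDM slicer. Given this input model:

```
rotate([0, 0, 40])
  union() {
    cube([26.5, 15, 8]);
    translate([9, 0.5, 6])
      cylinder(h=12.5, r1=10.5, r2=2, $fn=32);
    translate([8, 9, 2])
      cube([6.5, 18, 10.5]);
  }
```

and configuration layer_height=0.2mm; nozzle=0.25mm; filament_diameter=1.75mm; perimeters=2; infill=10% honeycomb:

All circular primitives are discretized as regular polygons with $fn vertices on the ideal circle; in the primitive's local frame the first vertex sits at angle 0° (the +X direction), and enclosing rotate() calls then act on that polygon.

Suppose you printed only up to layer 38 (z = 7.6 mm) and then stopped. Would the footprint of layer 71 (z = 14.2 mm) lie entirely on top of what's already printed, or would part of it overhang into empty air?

Compare the two slices. At z = 7.6: the 26.5×15 cube contributes its full rectangle (area 397.50 mm²); the cone at (9, 0.5) (r1=10.5→r2=2) has section circumradius 9.412 here — a regular 32-gon (area = (32/2)·9.412²·sin(360°/32) = 276.52 mm²); the 6.5×18 cube at (8, 9) contributes its full rectangle (area 117.00 mm²); Taking the union: the regions partially overlap — summed areas 791.02 mm² minus the doubly-counted overlap 185.77 mm² gives 605.24 mm² — area = 605.24 mm²; (rotated 40° about Z; rotation is an isometry so areas/perimeters/island counts are preserved). At z = 14.2: the cube is not intersected at this z (z outside [0, 8]); the cone at (9, 0.5) (r1=10.5→r2=2) has section circumradius 4.924 here — a regular 32-gon (area = (32/2)·4.924²·sin(360°/32) = 75.68 mm²); the cube at (8, 9) is absent (z outside [2, 12.5]); Combining (union): only the cone at (9, 0.5) is present, so the union is just that shape — area = 75.68 mm²; (rotated 40° about Z; rotation is an isometry so areas/perimeters/island counts are preserved). Checking containment: the cross-section at z = 14.2 is a subset of the cross-section at z = 7.6.

entirely on top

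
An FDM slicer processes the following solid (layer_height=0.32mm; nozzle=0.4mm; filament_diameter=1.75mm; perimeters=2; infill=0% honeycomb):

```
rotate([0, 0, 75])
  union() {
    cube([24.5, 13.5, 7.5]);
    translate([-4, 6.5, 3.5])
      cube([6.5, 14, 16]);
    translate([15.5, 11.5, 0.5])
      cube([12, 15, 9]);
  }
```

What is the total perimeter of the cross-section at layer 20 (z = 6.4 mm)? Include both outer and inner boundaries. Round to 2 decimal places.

At z = 6.4 mm: the cube (footprint 24.5×13.5) is included at this height (perimeter 76.00 mm); the 6.5×14 cube at (-4, 6.5) contributes its full rectangle (perimeter 41.00 mm); the 12×15 cube at (15.5, 11.5) contributes its full rectangle (perimeter 54.00 mm); Combining (union): the regions partially overlap (shared area 35.50 mm²), so the edge portions inside another operand are dropped and the merged outline is re-measured after clipping — boundary = 130.00 mm; (whole slice rotated 75° about Z — lengths, areas and connectivity unchanged). Overall, the cross-section is a single solid region. Total boundary length (outer) = 130.00 mm.

130.00 mm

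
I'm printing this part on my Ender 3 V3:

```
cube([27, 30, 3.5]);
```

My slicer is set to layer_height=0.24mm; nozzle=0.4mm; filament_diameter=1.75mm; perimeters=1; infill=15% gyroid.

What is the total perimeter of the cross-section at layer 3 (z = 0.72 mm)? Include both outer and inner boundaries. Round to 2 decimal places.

114.00 mm

At z = 0.72 mm: the cube (footprint 27×30) is included at this height (perimeter 114.00 mm). Overall, the cross-section is a single solid region. Total boundary length (outer) = 114.00 mm.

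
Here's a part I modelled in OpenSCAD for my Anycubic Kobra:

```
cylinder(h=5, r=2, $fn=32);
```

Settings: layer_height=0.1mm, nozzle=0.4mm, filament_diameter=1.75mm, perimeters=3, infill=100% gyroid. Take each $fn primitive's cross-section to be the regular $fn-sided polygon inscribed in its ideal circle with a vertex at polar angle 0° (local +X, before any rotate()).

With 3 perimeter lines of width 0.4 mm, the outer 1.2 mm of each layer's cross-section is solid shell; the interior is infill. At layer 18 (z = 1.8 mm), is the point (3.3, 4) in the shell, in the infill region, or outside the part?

At z = 1.8 mm: the r=2 cylinder contributes a regular 32-gon of circumradius 2. Overall, the cross-section is a single solid region. The nearest boundary edge runs (1.41, 1.41)→(1.11, 1.66); distance from the point to it = 3.20 mm. The point is not inside any of the regions above, so it lies outside the cross-section (3.20 mm from the nearest boundary).

outside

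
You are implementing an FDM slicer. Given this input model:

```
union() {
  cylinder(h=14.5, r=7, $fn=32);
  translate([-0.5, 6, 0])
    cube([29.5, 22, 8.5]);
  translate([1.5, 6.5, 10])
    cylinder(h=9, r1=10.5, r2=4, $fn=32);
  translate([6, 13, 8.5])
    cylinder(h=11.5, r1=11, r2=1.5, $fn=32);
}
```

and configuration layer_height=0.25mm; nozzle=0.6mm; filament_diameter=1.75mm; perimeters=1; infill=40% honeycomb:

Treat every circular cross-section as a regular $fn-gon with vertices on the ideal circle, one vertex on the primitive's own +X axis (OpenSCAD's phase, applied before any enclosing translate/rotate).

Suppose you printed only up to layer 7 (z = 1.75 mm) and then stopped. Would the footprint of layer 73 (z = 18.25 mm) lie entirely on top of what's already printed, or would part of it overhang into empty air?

part overhangs

Compare the two slices. At z = 1.75: the cylinder: section is a regular 32-gon, circumradius r=7 (area = (32/2)·7.000²·sin(360°/32) = 152.95 mm²); the cube at (-0.5, 6) is present — its section is the full 29.5×22 rectangle (area 649.00 mm²); the cone at (1.5, 6.5) is absent (z outside [10, 19]); the cone at (6, 13) is not intersected at this z (z outside [8.5, 20]); Taking the union: the regions partially overlap — summed areas 801.95 mm² minus the doubly-counted overlap 2.84 mm² gives 799.11 mm² — area = 799.11 mm². At z = 18.25: the cylinder is not intersected at this z (z outside [0, 14.5]); the cube at (-0.5, 6) is absent (z outside [0, 8.5]); the cone at (1.5, 6.5) (r1=10.5→r2=4) has section circumradius 4.542 here — a regular 32-gon (area = (32/2)·4.542²·sin(360°/32) = 64.39 mm²); the cone at (6, 13) (r1=11→r2=1.5) has section circumradius 2.946 here — a regular 32-gon (area = (32/2)·2.946²·sin(360°/32) = 27.08 mm²); Taking the union: the 2 present regions are separate (no shared area or edge), so areas and boundary lengths simply add and each stays a separate island — area = 91.47 mm². Checking containment: at z = 18.25 the cross-section extends beyond the z = 1.75 cross-section by about 8.76 mm².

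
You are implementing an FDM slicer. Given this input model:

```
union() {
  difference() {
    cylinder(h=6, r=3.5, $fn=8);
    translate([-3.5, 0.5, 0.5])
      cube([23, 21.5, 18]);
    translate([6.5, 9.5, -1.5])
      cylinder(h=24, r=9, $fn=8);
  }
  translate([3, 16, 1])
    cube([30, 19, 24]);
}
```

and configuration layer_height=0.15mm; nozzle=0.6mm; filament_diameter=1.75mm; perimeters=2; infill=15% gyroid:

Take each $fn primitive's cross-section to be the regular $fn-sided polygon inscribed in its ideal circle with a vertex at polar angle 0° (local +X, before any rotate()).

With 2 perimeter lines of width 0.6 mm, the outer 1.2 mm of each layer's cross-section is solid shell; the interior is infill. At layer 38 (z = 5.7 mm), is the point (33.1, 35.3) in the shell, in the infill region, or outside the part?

outside

At z = 5.7 mm: the r=3.5 cylinder contributes a regular 8-gon of circumradius 3.5; the cube at (-3.5, 0.5) is present — its section is the full 23×21.5 rectangle; the cylinder at (6.5, 9.5): section is a regular 8-gon, circumradius r=9; Taking the first minus the rest: starting from the r=3.5 cylinder, the 23×21.5 cube at (-3.5, 0.5) partially overlaps it — only the 13.93 mm² overlap (of its 494.50 mm²) is removed, clipping the outline; the r=9 cylinder at (6.5, 9.5) misses the remaining region (no effect) — 1 connected region; the 30×19 cube at (3, 16) contributes its full rectangle; Taking the union: the 2 present regions are separate (no shared area or edge), so areas and boundary lengths simply add and each stays a separate island — 2 connected regions. Overall, the cross-section has 2 separate islands. The nearest boundary edge runs (33.00, 35.00)→(33.00, 16.00); distance from the point to it = 0.32 mm. The point is not inside any of the regions above, so it lies outside the cross-section (0.32 mm from the nearest boundary).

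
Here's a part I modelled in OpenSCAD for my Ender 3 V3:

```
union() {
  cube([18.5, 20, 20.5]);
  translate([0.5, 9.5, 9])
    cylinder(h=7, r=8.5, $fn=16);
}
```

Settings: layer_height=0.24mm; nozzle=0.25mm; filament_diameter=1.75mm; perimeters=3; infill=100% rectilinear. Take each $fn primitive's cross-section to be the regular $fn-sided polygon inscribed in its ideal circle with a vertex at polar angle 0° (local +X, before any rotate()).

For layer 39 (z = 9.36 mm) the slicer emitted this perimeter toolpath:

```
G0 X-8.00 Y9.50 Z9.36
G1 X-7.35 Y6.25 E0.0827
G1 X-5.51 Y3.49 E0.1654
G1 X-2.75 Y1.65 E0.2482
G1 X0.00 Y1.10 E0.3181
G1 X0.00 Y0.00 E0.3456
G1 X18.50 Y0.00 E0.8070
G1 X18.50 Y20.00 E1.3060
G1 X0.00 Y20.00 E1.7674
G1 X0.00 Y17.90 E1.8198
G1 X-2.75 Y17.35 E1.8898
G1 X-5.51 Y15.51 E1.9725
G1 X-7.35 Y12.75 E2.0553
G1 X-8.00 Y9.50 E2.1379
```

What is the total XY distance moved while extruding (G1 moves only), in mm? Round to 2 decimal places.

Sum the Euclidean lengths of each G1 segment: total = 85.71 mm.

85.71 mm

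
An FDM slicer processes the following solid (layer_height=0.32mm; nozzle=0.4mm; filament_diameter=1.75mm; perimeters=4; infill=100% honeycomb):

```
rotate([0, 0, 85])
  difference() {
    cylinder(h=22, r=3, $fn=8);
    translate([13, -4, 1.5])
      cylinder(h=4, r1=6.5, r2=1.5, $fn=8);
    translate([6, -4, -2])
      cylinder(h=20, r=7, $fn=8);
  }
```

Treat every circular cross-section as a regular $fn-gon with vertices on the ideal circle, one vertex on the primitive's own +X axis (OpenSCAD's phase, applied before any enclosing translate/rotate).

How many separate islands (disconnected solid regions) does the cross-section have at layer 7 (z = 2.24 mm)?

At z = 2.24 mm: the r=3 cylinder gives a regular 8-gon of circumradius 3 (constant along its height); the cone at (13, -4) (r1=6.5→r2=1.5) has section circumradius 5.575 here — a regular 8-gon; the r=7 cylinder at (6, -4) contributes a regular 8-gon of circumradius 7; Taking the first minus the rest: starting from the r=3 cylinder, the cone at (13, -4) misses the remaining region (no effect); the r=7 cylinder at (6, -4) partially overlaps it — only the 8.48 mm² overlap (of its 138.59 mm²) is removed, clipping the outline — 1 connected region; (rotated 85° about Z; rotation is an isometry so areas/perimeters/island counts are preserved). Overall, the cross-section is a single solid region. Island count = 1.

1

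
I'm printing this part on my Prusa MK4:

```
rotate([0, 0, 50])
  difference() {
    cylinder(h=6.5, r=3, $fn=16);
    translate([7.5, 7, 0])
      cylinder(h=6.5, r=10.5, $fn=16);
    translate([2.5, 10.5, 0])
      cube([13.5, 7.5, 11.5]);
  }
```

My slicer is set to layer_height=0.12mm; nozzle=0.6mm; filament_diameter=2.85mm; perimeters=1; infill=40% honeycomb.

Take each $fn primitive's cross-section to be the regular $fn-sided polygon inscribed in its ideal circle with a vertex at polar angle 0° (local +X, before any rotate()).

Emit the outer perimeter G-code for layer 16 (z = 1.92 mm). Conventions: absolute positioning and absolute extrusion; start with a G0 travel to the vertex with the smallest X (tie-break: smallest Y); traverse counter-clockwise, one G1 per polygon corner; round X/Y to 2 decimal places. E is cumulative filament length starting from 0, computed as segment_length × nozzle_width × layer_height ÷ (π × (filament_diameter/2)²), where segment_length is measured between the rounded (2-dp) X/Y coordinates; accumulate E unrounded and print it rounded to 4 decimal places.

At z = 1.92 mm: the r=3 cylinder gives a regular 16-gon of circumradius 3 (constant along its height); the r=10.5 cylinder at (7.5, 7) gives a regular 16-gon of circumradius 10.5 (constant along its height); the 13.5×7.5 cube at (2.5, 10.5) contributes its full rectangle; Taking the first minus the rest: starting from the r=3 cylinder, the r=10.5 cylinder at (7.5, 7) partially overlaps it — only the 13.47 mm² overlap (of its 337.53 mm²) is removed, clipping the outline; the 13.5×7.5 cube at (2.5, 10.5) misses the remaining region (no effect) — 1 connected region; (whole slice rotated 50° about Z — lengths, areas and connectivity unchanged). The outline is a single polygon with 12 vertices. Extrusion per mm of travel: 0.6 × 0.12 / (π × 1.425²) = 0.011286. Accumulating E over each segment gives final E = 0.1809.

G0 X-2.99 Y-0.26 Z1.92
G1 X-2.66 Y-1.39 E0.0133
G1 X-1.93 Y-2.30 E0.0265
G1 X-0.90 Y-2.86 E0.0397
G1 X0.26 Y-2.99 E0.0529
G1 X1.39 Y-2.66 E0.0661
G1 X2.30 Y-1.93 E0.0793
G1 X2.86 Y-0.90 E0.0925
G1 X2.99 Y0.26 E0.1057
G1 X2.91 Y0.52 E0.1088
G1 X0.37 Y-0.22 E0.1386
G1 X-2.94 Y0.15 E0.1762
G1 X-2.99 Y-0.26 E0.1809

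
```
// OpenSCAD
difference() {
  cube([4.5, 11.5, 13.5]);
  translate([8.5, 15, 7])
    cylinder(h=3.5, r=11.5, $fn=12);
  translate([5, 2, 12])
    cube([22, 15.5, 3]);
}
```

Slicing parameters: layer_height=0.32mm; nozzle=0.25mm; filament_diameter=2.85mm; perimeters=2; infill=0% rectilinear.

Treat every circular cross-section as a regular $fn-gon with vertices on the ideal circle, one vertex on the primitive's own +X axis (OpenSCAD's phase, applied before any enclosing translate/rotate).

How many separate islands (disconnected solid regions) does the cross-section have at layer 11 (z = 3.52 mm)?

1

At z = 3.52 mm: the cube (footprint 4.5×11.5) is included at this height; the cylinder at (8.5, 15) is absent (z outside [7, 10.5]); the cube at (5, 2) is not intersected at this z (z outside [12, 15]); Subtracting the remaining from the first: none of the subtracted shapes is present at this height, so the 4.5×11.5 cube is unchanged — 1 connected region. Overall, the cross-section is a single solid region. Island count = 1.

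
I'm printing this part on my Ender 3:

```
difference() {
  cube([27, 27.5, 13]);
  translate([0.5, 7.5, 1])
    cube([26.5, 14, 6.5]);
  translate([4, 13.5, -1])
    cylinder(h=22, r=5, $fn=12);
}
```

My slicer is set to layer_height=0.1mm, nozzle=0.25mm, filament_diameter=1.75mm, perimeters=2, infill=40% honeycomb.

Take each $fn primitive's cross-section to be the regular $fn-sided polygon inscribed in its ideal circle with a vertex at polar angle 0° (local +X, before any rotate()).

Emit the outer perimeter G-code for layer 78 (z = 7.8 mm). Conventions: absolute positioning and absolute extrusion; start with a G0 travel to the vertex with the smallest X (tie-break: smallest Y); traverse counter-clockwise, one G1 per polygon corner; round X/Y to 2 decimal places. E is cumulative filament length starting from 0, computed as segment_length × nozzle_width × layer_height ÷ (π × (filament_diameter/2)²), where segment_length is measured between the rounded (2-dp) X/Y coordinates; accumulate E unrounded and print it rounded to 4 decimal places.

At z = 7.8 mm: the cube (footprint 27×27.5) is included at this height; the cube at (0.5, 7.5) is not intersected at this z (z outside [1, 7.5]); the r=5 cylinder at (4, 13.5) gives a regular 12-gon of circumradius 5 (constant along its height); Subtracting the remaining from the first: starting from the 27×27.5 cube, the r=5 cylinder at (4, 13.5) partially overlaps it — only the 71.57 mm² overlap (of its 75.00 mm²) is removed, clipping the outline — 1 connected region. The outline is a single polygon with 15 vertices. Extrusion per mm of travel: 0.25 × 0.1 / (π × 0.875²) = 0.010394. Accumulating E over each segment gives final E = 1.3334.

G0 X0.00 Y0.00 Z7.80
G1 X27.00 Y0.00 E0.2806
G1 X27.00 Y27.50 E0.5665
G1 X0.00 Y27.50 E0.8471
G1 X0.00 Y16.33 E0.9632
G1 X1.50 Y17.83 E0.9852
G1 X4.00 Y18.50 E1.0121
G1 X6.50 Y17.83 E1.0390
G1 X8.33 Y16.00 E1.0659
G1 X9.00 Y13.50 E1.0928
G1 X8.33 Y11.00 E1.1197
G1 X6.50 Y9.17 E1.1466
G1 X4.00 Y8.50 E1.1735
G1 X1.50 Y9.17 E1.2004
G1 X0.00 Y10.67 E1.2225
G1 X0.00 Y0.00 E1.3334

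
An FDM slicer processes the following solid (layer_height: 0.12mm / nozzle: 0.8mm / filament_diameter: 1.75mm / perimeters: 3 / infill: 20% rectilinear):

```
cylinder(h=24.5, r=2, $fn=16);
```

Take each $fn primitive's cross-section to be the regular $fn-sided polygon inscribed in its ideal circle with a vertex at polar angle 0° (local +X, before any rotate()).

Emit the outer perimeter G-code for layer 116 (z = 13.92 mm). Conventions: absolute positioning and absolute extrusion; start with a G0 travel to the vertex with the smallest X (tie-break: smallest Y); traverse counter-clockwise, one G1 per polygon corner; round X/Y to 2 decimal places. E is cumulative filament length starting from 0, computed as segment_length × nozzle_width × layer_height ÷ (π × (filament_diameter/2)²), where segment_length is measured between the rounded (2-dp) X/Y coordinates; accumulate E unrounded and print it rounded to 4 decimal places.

G0 X-2.00 Y0.00 Z13.92
G1 X-1.85 Y-0.77 E0.0313
G1 X-1.41 Y-1.41 E0.0623
G1 X-0.77 Y-1.85 E0.0933
G1 X0.00 Y-2.00 E0.1246
G1 X0.77 Y-1.85 E0.1559
G1 X1.41 Y-1.41 E0.1869
G1 X1.85 Y-0.77 E0.2179
G1 X2.00 Y0.00 E0.2492
G1 X1.85 Y0.77 E0.2805
G1 X1.41 Y1.41 E0.3115
G1 X0.77 Y1.85 E0.3425
G1 X0.00 Y2.00 E0.3738
G1 X-0.77 Y1.85 E0.4052
G1 X-1.41 Y1.41 E0.4362
G1 X-1.85 Y0.77 E0.4672
G1 X-2.00 Y0.00 E0.4985

At z = 13.92 mm: the r=2 cylinder contributes a regular 16-gon of circumradius 2. The outline is a single polygon with 16 vertices. Extrusion per mm of travel: 0.8 × 0.12 / (π × 0.875²) = 0.039912. Accumulating E over each segment gives final E = 0.4985.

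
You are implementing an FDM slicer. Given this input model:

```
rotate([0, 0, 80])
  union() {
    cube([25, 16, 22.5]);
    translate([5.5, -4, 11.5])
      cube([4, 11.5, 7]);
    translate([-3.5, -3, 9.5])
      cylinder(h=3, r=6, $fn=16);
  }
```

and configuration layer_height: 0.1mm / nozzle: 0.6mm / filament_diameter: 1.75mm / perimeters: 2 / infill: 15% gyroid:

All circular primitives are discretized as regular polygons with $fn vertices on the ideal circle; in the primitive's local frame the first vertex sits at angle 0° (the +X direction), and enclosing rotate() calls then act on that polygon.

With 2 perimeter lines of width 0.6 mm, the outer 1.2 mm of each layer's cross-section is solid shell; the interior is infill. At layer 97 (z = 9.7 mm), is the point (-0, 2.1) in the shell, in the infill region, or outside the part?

At z = 9.7 mm: the cube (footprint 25×16) is included at this height; the cube at (5.5, -4) is not intersected at this z (z outside [11.5, 18.5]); the r=6 cylinder at (-3.5, -3) gives a regular 16-gon of circumradius 6 (constant along its height); Combining (union): the regions partially overlap (shared area 1.62 mm²), so overlapping operands fuse into one piece — 1 connected region; (whole slice rotated 80° about Z — lengths, areas and connectivity unchanged). Overall, the cross-section is a single solid region. Undo the 80° rotation: the query point maps to (2.068, 0.365) in the un-rotated model frame. The nearest boundary edge runs (25.00, 0.00)→(1.57, 0.00); distance from the point to it = 0.36 mm. The point is inside the cross-section, 0.36 mm from the nearest boundary — within the 1.2 mm shell band (2 × 0.6).

shell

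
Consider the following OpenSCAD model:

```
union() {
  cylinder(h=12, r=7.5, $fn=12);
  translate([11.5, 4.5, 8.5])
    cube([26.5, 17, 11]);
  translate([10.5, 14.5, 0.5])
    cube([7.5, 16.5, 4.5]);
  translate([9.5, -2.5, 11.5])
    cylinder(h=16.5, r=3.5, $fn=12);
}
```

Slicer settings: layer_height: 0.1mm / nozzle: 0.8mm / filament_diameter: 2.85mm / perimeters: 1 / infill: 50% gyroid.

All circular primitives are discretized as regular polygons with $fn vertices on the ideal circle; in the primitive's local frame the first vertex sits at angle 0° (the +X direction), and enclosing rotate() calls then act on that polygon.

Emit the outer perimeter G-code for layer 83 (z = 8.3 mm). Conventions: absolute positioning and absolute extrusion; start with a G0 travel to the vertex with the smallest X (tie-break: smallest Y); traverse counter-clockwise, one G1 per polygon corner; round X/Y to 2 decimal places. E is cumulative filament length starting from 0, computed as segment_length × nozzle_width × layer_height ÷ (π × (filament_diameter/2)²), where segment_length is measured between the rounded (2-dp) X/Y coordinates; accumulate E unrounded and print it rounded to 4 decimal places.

G0 X-7.50 Y0.00 Z8.30
G1 X-6.50 Y-3.75 E0.0487
G1 X-3.75 Y-6.50 E0.0974
G1 X0.00 Y-7.50 E0.1461
G1 X3.75 Y-6.50 E0.1948
G1 X6.50 Y-3.75 E0.2436
G1 X7.50 Y0.00 E0.2922
G1 X6.50 Y3.75 E0.3409
G1 X3.75 Y6.50 E0.3897
G1 X0.00 Y7.50 E0.4383
G1 X-3.75 Y6.50 E0.4870
G1 X-6.50 Y3.75 E0.5358
G1 X-7.50 Y0.00 E0.5844

At z = 8.3 mm: the cylinder: section is a regular 12-gon, circumradius r=7.5; the cube at (11.5, 4.5) is absent (z outside [8.5, 19.5]); the cube at (10.5, 14.5) is absent (z outside [0.5, 5]); the cylinder at (9.5, -2.5) does not reach this height (z outside [11.5, 28]); Taking the union: only the r=7.5 cylinder is present, so the union is just that shape — 1 connected region. The outline is a single polygon with 12 vertices. Extrusion per mm of travel: 0.8 × 0.1 / (π × 1.425²) = 0.012540. Accumulating E over each segment gives final E = 0.5844.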